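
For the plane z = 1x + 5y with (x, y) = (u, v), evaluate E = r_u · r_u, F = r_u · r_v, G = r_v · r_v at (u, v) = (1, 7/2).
E = 2;  F = 5;  G = 26

Partials: r_u = (1, 0, 1), r_v = (0, 1, 5). As functions of (u, v):
  E = r_u · r_u = 2,
  F = r_u · r_v = 5,
  G = r_v · r_v = 26.
Evaluating at (u, v) = (1, 7/2): E = 2, F = 5, G = 26.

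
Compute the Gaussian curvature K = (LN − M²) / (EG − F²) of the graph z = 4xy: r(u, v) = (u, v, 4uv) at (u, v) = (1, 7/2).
K = -16/45369

Coefficients of the first fundamental form: E = 16*v^2 + 1, F = 16*u*v, G = 16*u^2 + 1.
Coefficients of the second fundamental form: L = 0, M = 4/sqrt(16*u^2 + 16*v^2 + 1), N = 0.
Assemble K = (LN − M²)/(EG − F²) = -16/(256*u^4 + 512*u^2*v^2 + 32*u^2 + 256*v^4 + 32*v^2 + 1). At (u, v) = (1, 7/2): K = -16/45369.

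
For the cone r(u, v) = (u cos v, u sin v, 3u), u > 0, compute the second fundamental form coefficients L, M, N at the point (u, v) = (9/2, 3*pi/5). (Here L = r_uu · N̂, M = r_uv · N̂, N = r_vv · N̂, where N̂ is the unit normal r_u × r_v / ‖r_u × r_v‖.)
L = 0;  M = 0;  N = 27*sqrt(10)/20

Compute the unit normal N̂(u, v) = (-3*sqrt(10)*u*cos(v)/(10*Abs(u)), -3*sqrt(10)*u*sin(v)/(10*Abs(u)), sqrt(10)*u/(10*Abs(u))), and the second partials r_uu, r_uv, r_vv. Take dot products:
  L(u, v) = r_uu · N̂ = 0,
  M(u, v) = r_uv · N̂ = 0,
  N(u, v) = r_vv · N̂ = 3*sqrt(10)*u^2/(10*Abs(u)).
Evaluating at (u, v) = (9/2, 3*pi/5):
  L = 0, M = 0, N = 27*sqrt(10)/20.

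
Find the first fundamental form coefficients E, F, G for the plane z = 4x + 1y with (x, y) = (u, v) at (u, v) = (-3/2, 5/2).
E = 17;  F = 4;  G = 2

Partials: r_u = (1, 0, 4), r_v = (0, 1, 1). As functions of (u, v):
  E = r_u · r_u = 17,
  F = r_u · r_v = 4,
  G = r_v · r_v = 2.
Evaluating at (u, v) = (-3/2, 5/2): E = 17, F = 4, G = 2.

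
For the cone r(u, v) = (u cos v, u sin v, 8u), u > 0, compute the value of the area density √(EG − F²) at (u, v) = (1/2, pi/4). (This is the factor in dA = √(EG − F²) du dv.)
√(EG − F²)|_{(1/2, pi/4)} = sqrt(65)/2

E = 65, F = 0, G = u^2, so EG − F² = 65*u^2. Taking the positive square root: √(EG − F²) = sqrt(65)*Abs(u). At (u, v) = (1/2, pi/4): sqrt(65)/2.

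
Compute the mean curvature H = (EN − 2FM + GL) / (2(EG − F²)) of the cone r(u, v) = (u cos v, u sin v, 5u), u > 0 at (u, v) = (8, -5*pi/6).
H = 5*sqrt(26)/416

With E = 26, F = 0, G = u^2, L = 0, M = 0, N = 5*sqrt(26)*u^2/(26*Abs(u)), assemble
  H = (EN − 2FM + GL) / (2(EG − F²)) = 5*sqrt(26)/(52*Abs(u)).
At (u, v) = (8, -5*pi/6): H = 5*sqrt(26)/416.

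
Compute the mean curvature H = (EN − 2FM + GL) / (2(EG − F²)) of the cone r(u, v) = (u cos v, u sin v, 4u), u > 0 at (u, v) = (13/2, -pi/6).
H = 4*sqrt(17)/221

With E = 17, F = 0, G = u^2, L = 0, M = 0, N = 4*sqrt(17)*u^2/(17*Abs(u)), assemble
  H = (EN − 2FM + GL) / (2(EG − F²)) = 2*sqrt(17)/(17*Abs(u)).
At (u, v) = (13/2, -pi/6): H = 4*sqrt(17)/221.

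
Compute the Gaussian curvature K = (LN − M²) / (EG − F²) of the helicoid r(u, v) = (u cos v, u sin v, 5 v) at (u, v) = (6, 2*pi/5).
K = -25/3721

Coefficients of the first fundamental form: E = 1, F = 0, G = u^2 + 25.
Coefficients of the second fundamental form: L = 0, M = -5/sqrt(u^2 + 25), N = 0.
Assemble K = (LN − M²)/(EG − F²) = -25/(u^2 + 25)^2. At (u, v) = (6, 2*pi/5): K = -25/3721.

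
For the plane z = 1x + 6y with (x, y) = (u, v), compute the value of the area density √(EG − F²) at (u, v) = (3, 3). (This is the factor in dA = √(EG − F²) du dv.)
√(EG − F²)|_{(3, 3)} = sqrt(38)

E = 2, F = 6, G = 37, so EG − F² = 38. Taking the positive square root: √(EG − F²) = sqrt(38). At (u, v) = (3, 3): sqrt(38).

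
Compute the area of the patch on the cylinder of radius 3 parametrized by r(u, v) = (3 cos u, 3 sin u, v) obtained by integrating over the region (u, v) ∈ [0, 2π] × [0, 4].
Area = 24*pi

Area = ∫∫ √(EG − F²) du dv with √(EG − F²) = 3. Integrating over [0, 2π] × [0, 4] gives 24*pi.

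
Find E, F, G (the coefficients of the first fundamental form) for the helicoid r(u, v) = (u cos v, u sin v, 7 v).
E = 1;  F = 0;  G = u^2 + 49

Compute partials: r_u = (cos(v), sin(v), 0), r_v = (-u*sin(v), u*cos(v), 7). Then
  E = r_u · r_u = 1,
  F = r_u · r_v = 0,
  G = r_v · r_v = u^2 + 49.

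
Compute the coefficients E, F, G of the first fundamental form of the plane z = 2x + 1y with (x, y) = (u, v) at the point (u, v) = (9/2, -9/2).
E = 5;  F = 2;  G = 2

Partials: r_u = (1, 0, 2), r_v = (0, 1, 1). As functions of (u, v):
  E = r_u · r_u = 5,
  F = r_u · r_v = 2,
  G = r_v · r_v = 2.
Evaluating at (u, v) = (9/2, -9/2): E = 5, F = 2, G = 2.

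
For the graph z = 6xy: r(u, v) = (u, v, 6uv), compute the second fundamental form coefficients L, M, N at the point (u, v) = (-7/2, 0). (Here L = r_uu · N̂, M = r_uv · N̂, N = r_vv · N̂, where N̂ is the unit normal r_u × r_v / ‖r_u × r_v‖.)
L = 0;  M = 3*sqrt(442)/221;  N = 0

Compute the unit normal N̂(u, v) = (-6*v/sqrt(36*u^2 + 36*v^2 + 1), -6*u/sqrt(36*u^2 + 36*v^2 + 1), 1/sqrt(36*u^2 + 36*v^2 + 1)), and the second partials r_uu, r_uv, r_vv. Take dot products:
  L(u, v) = r_uu · N̂ = 0,
  M(u, v) = r_uv · N̂ = 6/sqrt(36*u^2 + 36*v^2 + 1),
  N(u, v) = r_vv · N̂ = 0.
Evaluating at (u, v) = (-7/2, 0):
  L = 0, M = 3*sqrt(442)/221, N = 0.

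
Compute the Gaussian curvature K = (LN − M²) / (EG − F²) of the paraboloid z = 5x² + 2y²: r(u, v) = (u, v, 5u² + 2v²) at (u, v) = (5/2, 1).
K = 10/103041

Coefficients of the first fundamental form: E = 100*u^2 + 1, F = 40*u*v, G = 16*v^2 + 1.
Coefficients of the second fundamental form: L = 10/sqrt(100*u^2 + 16*v^2 + 1), M = 0, N = 4/sqrt(100*u^2 + 16*v^2 + 1).
Assemble K = (LN − M²)/(EG − F²) = 40/(10000*u^4 + 3200*u^2*v^2 + 200*u^2 + 256*v^4 + 32*v^2 + 1). At (u, v) = (5/2, 1): K = 10/103041.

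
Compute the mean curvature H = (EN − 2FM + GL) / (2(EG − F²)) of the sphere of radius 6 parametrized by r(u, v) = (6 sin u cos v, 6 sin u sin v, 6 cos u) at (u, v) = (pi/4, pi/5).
H = -1/6

With E = 36, F = 0, G = 36*sin(u)^2, L = -6*sin(u)/Abs(sin(u)), M = 0, N = -6*sin(u)^3/Abs(sin(u)), assemble
  H = (EN − 2FM + GL) / (2(EG − F²)) = -sin(u)/(6*Abs(sin(u))).
At (u, v) = (pi/4, pi/5): H = -1/6.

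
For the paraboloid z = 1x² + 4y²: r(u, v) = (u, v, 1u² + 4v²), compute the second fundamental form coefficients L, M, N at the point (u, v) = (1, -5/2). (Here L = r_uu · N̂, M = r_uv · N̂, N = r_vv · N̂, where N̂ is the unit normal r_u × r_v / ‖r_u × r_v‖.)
L = 2*sqrt(5)/45;  M = 0;  N = 8*sqrt(5)/45

Compute the unit normal N̂(u, v) = (-2*u/sqrt(4*u^2 + 64*v^2 + 1), -8*v/sqrt(4*u^2 + 64*v^2 + 1), 1/sqrt(4*u^2 + 64*v^2 + 1)), and the second partials r_uu, r_uv, r_vv. Take dot products:
  L(u, v) = r_uu · N̂ = 2/sqrt(4*u^2 + 64*v^2 + 1),
  M(u, v) = r_uv · N̂ = 0,
  N(u, v) = r_vv · N̂ = 8/sqrt(4*u^2 + 64*v^2 + 1).
Evaluating at (u, v) = (1, -5/2):
  L = 2*sqrt(5)/45, M = 0, N = 8*sqrt(5)/45.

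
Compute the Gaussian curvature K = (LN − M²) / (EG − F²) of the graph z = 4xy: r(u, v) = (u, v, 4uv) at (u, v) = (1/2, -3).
K = -16/22201

Coefficients of the first fundamental form: E = 16*v^2 + 1, F = 16*u*v, G = 16*u^2 + 1.
Coefficients of the second fundamental form: L = 0, M = 4/sqrt(16*u^2 + 16*v^2 + 1), N = 0.
Assemble K = (LN − M²)/(EG − F²) = -16/(256*u^4 + 512*u^2*v^2 + 32*u^2 + 256*v^4 + 32*v^2 + 1). At (u, v) = (1/2, -3): K = -16/22201.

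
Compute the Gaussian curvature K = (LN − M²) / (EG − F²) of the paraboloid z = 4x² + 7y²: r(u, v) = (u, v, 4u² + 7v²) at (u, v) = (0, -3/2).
K = 28/48841

Coefficients of the first fundamental form: E = 64*u^2 + 1, F = 112*u*v, G = 196*v^2 + 1.
Coefficients of the second fundamental form: L = 8/sqrt(64*u^2 + 196*v^2 + 1), M = 0, N = 14/sqrt(64*u^2 + 196*v^2 + 1).
Assemble K = (LN − M²)/(EG − F²) = 112/(4096*u^4 + 25088*u^2*v^2 + 128*u^2 + 38416*v^4 + 392*v^2 + 1). At (u, v) = (0, -3/2): K = 28/48841.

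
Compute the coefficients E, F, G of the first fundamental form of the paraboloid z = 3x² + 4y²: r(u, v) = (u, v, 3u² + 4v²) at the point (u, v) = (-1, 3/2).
E = 37;  F = -72;  G = 145

Partials: r_u = (1, 0, 6*u), r_v = (0, 1, 8*v). As functions of (u, v):
  E = r_u · r_u = 36*u^2 + 1,
  F = r_u · r_v = 48*u*v,
  G = r_v · r_v = 64*v^2 + 1.
Evaluating at (u, v) = (-1, 3/2): E = 37, F = -72, G = 145.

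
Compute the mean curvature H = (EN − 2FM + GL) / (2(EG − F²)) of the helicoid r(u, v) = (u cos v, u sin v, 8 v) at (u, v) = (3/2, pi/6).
H = 0

With E = 1, F = 0, G = u^2 + 64, L = 0, M = -8/sqrt(u^2 + 64), N = 0, assemble
  H = (EN − 2FM + GL) / (2(EG − F²)) = 0.
At (u, v) = (3/2, pi/6): H = 0.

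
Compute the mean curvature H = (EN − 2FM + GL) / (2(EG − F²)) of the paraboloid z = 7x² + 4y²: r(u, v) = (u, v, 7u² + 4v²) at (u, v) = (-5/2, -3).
H = 8943*sqrt(1802)/3247204

With E = 196*u^2 + 1, F = 112*u*v, G = 64*v^2 + 1, L = 14/sqrt(196*u^2 + 64*v^2 + 1), M = 0, N = 8/sqrt(196*u^2 + 64*v^2 + 1), assemble
  H = (EN − 2FM + GL) / (2(EG − F²)) = (784*u^2 + 448*v^2 + 11)/(196*u^2 + 64*v^2 + 1)^(3/2).
At (u, v) = (-5/2, -3): H = 8943*sqrt(1802)/3247204.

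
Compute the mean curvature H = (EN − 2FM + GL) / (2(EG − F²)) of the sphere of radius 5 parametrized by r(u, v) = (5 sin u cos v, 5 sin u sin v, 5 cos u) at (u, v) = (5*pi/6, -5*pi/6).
H = -1/5

With E = 25, F = 0, G = 25*sin(u)^2, L = -5*sin(u)/Abs(sin(u)), M = 0, N = -5*sin(u)^3/Abs(sin(u)), assemble
  H = (EN − 2FM + GL) / (2(EG − F²)) = -sin(u)/(5*Abs(sin(u))).
At (u, v) = (5*pi/6, -5*pi/6): H = -1/5.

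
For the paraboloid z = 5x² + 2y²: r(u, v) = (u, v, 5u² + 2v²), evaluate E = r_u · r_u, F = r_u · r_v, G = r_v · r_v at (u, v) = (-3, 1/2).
E = 901;  F = -60;  G = 5

Partials: r_u = (1, 0, 10*u), r_v = (0, 1, 4*v). As functions of (u, v):
  E = r_u · r_u = 100*u^2 + 1,
  F = r_u · r_v = 40*u*v,
  G = r_v · r_v = 16*v^2 + 1.
Evaluating at (u, v) = (-3, 1/2): E = 901, F = -60, G = 5.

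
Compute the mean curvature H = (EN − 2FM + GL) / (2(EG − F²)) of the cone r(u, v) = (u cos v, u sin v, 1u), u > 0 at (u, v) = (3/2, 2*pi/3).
H = sqrt(2)/6

With E = 2, F = 0, G = u^2, L = 0, M = 0, N = sqrt(2)*u^2/(2*Abs(u)), assemble
  H = (EN − 2FM + GL) / (2(EG − F²)) = sqrt(2)/(4*Abs(u)).
At (u, v) = (3/2, 2*pi/3): H = sqrt(2)/6.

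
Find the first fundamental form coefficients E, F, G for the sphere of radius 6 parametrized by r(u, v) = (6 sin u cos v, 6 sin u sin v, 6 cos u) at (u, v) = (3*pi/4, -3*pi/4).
E = 36;  F = 0;  G = 18

Partials: r_u = (6*cos(u)*cos(v), 6*sin(v)*cos(u), -6*sin(u)), r_v = (-6*sin(u)*sin(v), 6*sin(u)*cos(v), 0). As functions of (u, v):
  E = r_u · r_u = 36,
  F = r_u · r_v = 0,
  G = r_v · r_v = 36*sin(u)^2.
Evaluating at (u, v) = (3*pi/4, -3*pi/4): E = 36, F = 0, G = 18.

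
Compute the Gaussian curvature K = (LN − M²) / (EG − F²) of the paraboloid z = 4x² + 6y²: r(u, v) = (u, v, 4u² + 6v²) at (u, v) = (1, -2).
K = 96/410881

Coefficients of the first fundamental form: E = 64*u^2 + 1, F = 96*u*v, G = 144*v^2 + 1.
Coefficients of the second fundamental form: L = 8/sqrt(64*u^2 + 144*v^2 + 1), M = 0, N = 12/sqrt(64*u^2 + 144*v^2 + 1).
Assemble K = (LN − M²)/(EG − F²) = 96/(4096*u^4 + 18432*u^2*v^2 + 128*u^2 + 20736*v^4 + 288*v^2 + 1). At (u, v) = (1, -2): K = 96/410881.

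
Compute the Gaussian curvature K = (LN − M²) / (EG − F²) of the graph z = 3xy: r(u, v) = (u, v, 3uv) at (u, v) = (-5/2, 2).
K = -144/139129

Coefficients of the first fundamental form: E = 9*v^2 + 1, F = 9*u*v, G = 9*u^2 + 1.
Coefficients of the second fundamental form: L = 0, M = 3/sqrt(9*u^2 + 9*v^2 + 1), N = 0.
Assemble K = (LN − M²)/(EG − F²) = -9/(81*u^4 + 162*u^2*v^2 + 18*u^2 + 81*v^4 + 18*v^2 + 1). At (u, v) = (-5/2, 2): K = -144/139129.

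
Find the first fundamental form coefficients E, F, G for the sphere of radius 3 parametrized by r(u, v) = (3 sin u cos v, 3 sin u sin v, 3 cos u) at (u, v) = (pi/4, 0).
E = 9;  F = 0;  G = 9/2

Partials: r_u = (3*cos(u)*cos(v), 3*sin(v)*cos(u), -3*sin(u)), r_v = (-3*sin(u)*sin(v), 3*sin(u)*cos(v), 0). As functions of (u, v):
  E = r_u · r_u = 9,
  F = r_u · r_v = 0,
  G = r_v · r_v = 9*sin(u)^2.
Evaluating at (u, v) = (pi/4, 0): E = 9, F = 0, G = 9/2.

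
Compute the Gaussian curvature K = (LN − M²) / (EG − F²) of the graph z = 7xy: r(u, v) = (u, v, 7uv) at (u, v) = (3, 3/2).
K = -784/4879681

Coefficients of the first fundamental form: E = 49*v^2 + 1, F = 49*u*v, G = 49*u^2 + 1.
Coefficients of the second fundamental form: L = 0, M = 7/sqrt(49*u^2 + 49*v^2 + 1), N = 0.
Assemble K = (LN − M²)/(EG − F²) = -49/(2401*u^4 + 4802*u^2*v^2 + 98*u^2 + 2401*v^4 + 98*v^2 + 1). At (u, v) = (3, 3/2): K = -784/4879681.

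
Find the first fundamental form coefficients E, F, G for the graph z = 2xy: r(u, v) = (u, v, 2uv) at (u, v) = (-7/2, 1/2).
E = 2;  F = -7;  G = 50

Partials: r_u = (1, 0, 2*v), r_v = (0, 1, 2*u). As functions of (u, v):
  E = r_u · r_u = 4*v^2 + 1,
  F = r_u · r_v = 4*u*v,
  G = r_v · r_v = 4*u^2 + 1.
Evaluating at (u, v) = (-7/2, 1/2): E = 2, F = -7, G = 50.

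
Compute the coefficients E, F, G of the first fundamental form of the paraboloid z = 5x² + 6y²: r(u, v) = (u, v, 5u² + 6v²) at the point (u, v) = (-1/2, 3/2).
E = 26;  F = -90;  G = 325

Partials: r_u = (1, 0, 10*u), r_v = (0, 1, 12*v). As functions of (u, v):
  E = r_u · r_u = 100*u^2 + 1,
  F = r_u · r_v = 120*u*v,
  G = r_v · r_v = 144*v^2 + 1.
Evaluating at (u, v) = (-1/2, 3/2): E = 26, F = -90, G = 325.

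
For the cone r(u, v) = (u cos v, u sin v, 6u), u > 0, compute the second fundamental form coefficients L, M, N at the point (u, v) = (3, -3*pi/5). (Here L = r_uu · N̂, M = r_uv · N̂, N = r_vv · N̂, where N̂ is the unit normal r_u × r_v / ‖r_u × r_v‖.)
L = 0;  M = 0;  N = 18*sqrt(37)/37

Compute the unit normal N̂(u, v) = (-6*sqrt(37)*u*cos(v)/(37*Abs(u)), -6*sqrt(37)*u*sin(v)/(37*Abs(u)), sqrt(37)*u/(37*Abs(u))), and the second partials r_uu, r_uv, r_vv. Take dot products:
  L(u, v) = r_uu · N̂ = 0,
  M(u, v) = r_uv · N̂ = 0,
  N(u, v) = r_vv · N̂ = 6*sqrt(37)*u^2/(37*Abs(u)).
Evaluating at (u, v) = (3, -3*pi/5):
  L = 0, M = 0, N = 18*sqrt(37)/37.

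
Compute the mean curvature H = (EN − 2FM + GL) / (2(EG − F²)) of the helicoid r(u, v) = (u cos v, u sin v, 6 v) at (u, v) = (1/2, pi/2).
H = 0

With E = 1, F = 0, G = u^2 + 36, L = 0, M = -6/sqrt(u^2 + 36), N = 0, assemble
  H = (EN − 2FM + GL) / (2(EG − F²)) = 0.
At (u, v) = (1/2, pi/2): H = 0.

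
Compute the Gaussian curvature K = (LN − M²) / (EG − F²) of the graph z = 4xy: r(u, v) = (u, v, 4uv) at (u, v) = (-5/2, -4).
K = -16/127449

Coefficients of the first fundamental form: E = 16*v^2 + 1, F = 16*u*v, G = 16*u^2 + 1.
Coefficients of the second fundamental form: L = 0, M = 4/sqrt(16*u^2 + 16*v^2 + 1), N = 0.
Assemble K = (LN − M²)/(EG − F²) = -16/(256*u^4 + 512*u^2*v^2 + 32*u^2 + 256*v^4 + 32*v^2 + 1). At (u, v) = (-5/2, -4): K = -16/127449.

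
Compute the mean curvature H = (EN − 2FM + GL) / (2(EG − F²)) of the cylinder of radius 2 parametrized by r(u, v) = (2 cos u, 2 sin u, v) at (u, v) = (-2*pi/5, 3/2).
H = -1/4

With E = 4, F = 0, G = 1, L = -2, M = 0, N = 0, assemble
  H = (EN − 2FM + GL) / (2(EG − F²)) = -1/4.
At (u, v) = (-2*pi/5, 3/2): H = -1/4.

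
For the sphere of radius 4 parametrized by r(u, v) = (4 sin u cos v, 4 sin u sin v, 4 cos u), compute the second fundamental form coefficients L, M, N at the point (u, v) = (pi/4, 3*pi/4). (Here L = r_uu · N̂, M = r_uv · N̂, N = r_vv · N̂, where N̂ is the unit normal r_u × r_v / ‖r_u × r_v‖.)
L = -4;  M = 0;  N = -2

Compute the unit normal N̂(u, v) = (sin(u)^2*cos(v)/Abs(sin(u)), sin(u)^2*sin(v)/Abs(sin(u)), sin(2*u)/(2*Abs(sin(u)))), and the second partials r_uu, r_uv, r_vv. Take dot products:
  L(u, v) = r_uu · N̂ = -4*sin(u)/Abs(sin(u)),
  M(u, v) = r_uv · N̂ = 0,
  N(u, v) = r_vv · N̂ = -4*sin(u)^3/Abs(sin(u)).
Evaluating at (u, v) = (pi/4, 3*pi/4):
  L = -4, M = 0, N = -2.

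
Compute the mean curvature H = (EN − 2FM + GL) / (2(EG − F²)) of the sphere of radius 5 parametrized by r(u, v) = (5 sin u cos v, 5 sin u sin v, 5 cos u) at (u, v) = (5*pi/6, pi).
H = -1/5

With E = 25, F = 0, G = 25*sin(u)^2, L = -5*sin(u)/Abs(sin(u)), M = 0, N = -5*sin(u)^3/Abs(sin(u)), assemble
  H = (EN − 2FM + GL) / (2(EG − F²)) = -sin(u)/(5*Abs(sin(u))).
At (u, v) = (5*pi/6, pi): H = -1/5.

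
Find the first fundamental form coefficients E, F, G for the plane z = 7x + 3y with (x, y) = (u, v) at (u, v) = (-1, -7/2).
E = 50;  F = 21;  G = 10

Partials: r_u = (1, 0, 7), r_v = (0, 1, 3). As functions of (u, v):
  E = r_u · r_u = 50,
  F = r_u · r_v = 21,
  G = r_v · r_v = 10.
Evaluating at (u, v) = (-1, -7/2): E = 50, F = 21, G = 10.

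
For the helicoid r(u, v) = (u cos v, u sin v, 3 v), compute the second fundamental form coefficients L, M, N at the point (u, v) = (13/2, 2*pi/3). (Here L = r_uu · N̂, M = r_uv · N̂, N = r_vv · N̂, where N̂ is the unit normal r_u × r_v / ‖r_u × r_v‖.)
L = 0;  M = -6*sqrt(205)/205;  N = 0

Compute the unit normal N̂(u, v) = (3*sin(v)/sqrt(u^2 + 9), -3*cos(v)/sqrt(u^2 + 9), u/sqrt(u^2 + 9)), and the second partials r_uu, r_uv, r_vv. Take dot products:
  L(u, v) = r_uu · N̂ = 0,
  M(u, v) = r_uv · N̂ = -3/sqrt(u^2 + 9),
  N(u, v) = r_vv · N̂ = 0.
Evaluating at (u, v) = (13/2, 2*pi/3):
  L = 0, M = -6*sqrt(205)/205, N = 0.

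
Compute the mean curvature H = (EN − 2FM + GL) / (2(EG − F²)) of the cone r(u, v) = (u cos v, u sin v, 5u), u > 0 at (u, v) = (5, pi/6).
H = sqrt(26)/52

With E = 26, F = 0, G = u^2, L = 0, M = 0, N = 5*sqrt(26)*u^2/(26*Abs(u)), assemble
  H = (EN − 2FM + GL) / (2(EG − F²)) = 5*sqrt(26)/(52*Abs(u)).
At (u, v) = (5, pi/6): H = sqrt(26)/52.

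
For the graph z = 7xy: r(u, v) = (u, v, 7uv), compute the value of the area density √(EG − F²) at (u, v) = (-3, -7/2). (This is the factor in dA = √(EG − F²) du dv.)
√(EG − F²)|_{(-3, -7/2)} = sqrt(4169)/2

E = 49*v^2 + 1, F = 49*u*v, G = 49*u^2 + 1, so EG − F² = 49*u^2 + 49*v^2 + 1. Taking the positive square root: √(EG − F²) = sqrt(49*u^2 + 49*v^2 + 1). At (u, v) = (-3, -7/2): sqrt(4169)/2.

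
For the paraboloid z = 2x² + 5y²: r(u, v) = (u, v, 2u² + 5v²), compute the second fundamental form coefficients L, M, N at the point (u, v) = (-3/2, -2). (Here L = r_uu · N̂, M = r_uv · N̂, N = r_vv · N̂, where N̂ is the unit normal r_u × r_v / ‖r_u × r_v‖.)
L = 4*sqrt(437)/437;  M = 0;  N = 10*sqrt(437)/437

Compute the unit normal N̂(u, v) = (-4*u/sqrt(16*u^2 + 100*v^2 + 1), -10*v/sqrt(16*u^2 + 100*v^2 + 1), 1/sqrt(16*u^2 + 100*v^2 + 1)), and the second partials r_uu, r_uv, r_vv. Take dot products:
  L(u, v) = r_uu · N̂ = 4/sqrt(16*u^2 + 100*v^2 + 1),
  M(u, v) = r_uv · N̂ = 0,
  N(u, v) = r_vv · N̂ = 10/sqrt(16*u^2 + 100*v^2 + 1).
Evaluating at (u, v) = (-3/2, -2):
  L = 4*sqrt(437)/437, M = 0, N = 10*sqrt(437)/437.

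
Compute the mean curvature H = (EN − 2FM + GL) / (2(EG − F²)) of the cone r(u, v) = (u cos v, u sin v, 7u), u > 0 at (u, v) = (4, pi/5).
H = 7*sqrt(2)/80

With E = 50, F = 0, G = u^2, L = 0, M = 0, N = 7*sqrt(2)*u^2/(10*Abs(u)), assemble
  H = (EN − 2FM + GL) / (2(EG − F²)) = 7*sqrt(2)/(20*Abs(u)).
At (u, v) = (4, pi/5): H = 7*sqrt(2)/80.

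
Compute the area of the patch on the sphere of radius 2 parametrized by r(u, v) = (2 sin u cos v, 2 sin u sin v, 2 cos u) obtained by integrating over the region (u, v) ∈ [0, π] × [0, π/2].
Area = 4*pi

Area = ∫∫ √(EG − F²) du dv with √(EG − F²) = 4*Abs(sin(u)). Integrating over [0, π] × [0, π/2] gives 4*pi.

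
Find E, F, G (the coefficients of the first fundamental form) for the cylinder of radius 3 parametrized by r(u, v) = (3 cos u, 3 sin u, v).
E = 9;  F = 0;  G = 1

Compute partials: r_u = (-3*sin(u), 3*cos(u), 0), r_v = (0, 0, 1). Then
  E = r_u · r_u = 9,
  F = r_u · r_v = 0,
  G = r_v · r_v = 1.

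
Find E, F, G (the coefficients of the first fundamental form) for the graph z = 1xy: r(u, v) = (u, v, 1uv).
E = v^2 + 1;  F = u*v;  G = u^2 + 1

Compute partials: r_u = (1, 0, v), r_v = (0, 1, u). Then
  E = r_u · r_u = v^2 + 1,
  F = r_u · r_v = u*v,
  G = r_v · r_v = u^2 + 1.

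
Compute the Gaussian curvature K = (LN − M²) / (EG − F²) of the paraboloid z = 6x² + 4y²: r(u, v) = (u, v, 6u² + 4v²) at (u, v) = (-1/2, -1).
K = 96/10201

Coefficients of the first fundamental form: E = 144*u^2 + 1, F = 96*u*v, G = 64*v^2 + 1.
Coefficients of the second fundamental form: L = 12/sqrt(144*u^2 + 64*v^2 + 1), M = 0, N = 8/sqrt(144*u^2 + 64*v^2 + 1).
Assemble K = (LN − M²)/(EG − F²) = 96/(20736*u^4 + 18432*u^2*v^2 + 288*u^2 + 4096*v^4 + 128*v^2 + 1). At (u, v) = (-1/2, -1): K = 96/10201.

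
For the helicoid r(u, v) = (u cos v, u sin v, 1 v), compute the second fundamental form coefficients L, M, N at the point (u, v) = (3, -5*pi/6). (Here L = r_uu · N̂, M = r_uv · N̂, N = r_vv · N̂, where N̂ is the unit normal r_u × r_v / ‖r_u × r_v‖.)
L = 0;  M = -sqrt(10)/10;  N = 0

Compute the unit normal N̂(u, v) = (sin(v)/sqrt(u^2 + 1), -cos(v)/sqrt(u^2 + 1), u/sqrt(u^2 + 1)), and the second partials r_uu, r_uv, r_vv. Take dot products:
  L(u, v) = r_uu · N̂ = 0,
  M(u, v) = r_uv · N̂ = -1/sqrt(u^2 + 1),
  N(u, v) = r_vv · N̂ = 0.
Evaluating at (u, v) = (3, -5*pi/6):
  L = 0, M = -sqrt(10)/10, N = 0.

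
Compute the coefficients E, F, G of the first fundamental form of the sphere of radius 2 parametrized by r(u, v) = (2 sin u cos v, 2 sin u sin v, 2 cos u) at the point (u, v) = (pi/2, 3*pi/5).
E = 4;  F = 0;  G = 4

Partials: r_u = (2*cos(u)*cos(v), 2*sin(v)*cos(u), -2*sin(u)), r_v = (-2*sin(u)*sin(v), 2*sin(u)*cos(v), 0). As functions of (u, v):
  E = r_u · r_u = 4,
  F = r_u · r_v = 0,
  G = r_v · r_v = 4*sin(u)^2.
Evaluating at (u, v) = (pi/2, 3*pi/5): E = 4, F = 0, G = 4.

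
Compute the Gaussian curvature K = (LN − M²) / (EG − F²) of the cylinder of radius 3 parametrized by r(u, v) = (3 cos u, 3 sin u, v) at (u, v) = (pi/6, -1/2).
K = 0

Coefficients of the first fundamental form: E = 9, F = 0, G = 1.
Coefficients of the second fundamental form: L = -3, M = 0, N = 0.
Assemble K = (LN − M²)/(EG − F²) = 0. At (u, v) = (pi/6, -1/2): K = 0.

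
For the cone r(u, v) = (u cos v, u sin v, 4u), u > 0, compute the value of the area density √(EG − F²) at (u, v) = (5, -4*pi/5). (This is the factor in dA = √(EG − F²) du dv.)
√(EG − F²)|_{(5, -4*pi/5)} = 5*sqrt(17)

E = 17, F = 0, G = u^2, so EG − F² = 17*u^2. Taking the positive square root: √(EG − F²) = sqrt(17)*Abs(u). At (u, v) = (5, -4*pi/5): 5*sqrt(17).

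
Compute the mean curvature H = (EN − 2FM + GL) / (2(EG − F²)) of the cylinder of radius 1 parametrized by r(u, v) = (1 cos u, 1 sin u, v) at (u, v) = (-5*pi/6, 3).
H = -1/2

With E = 1, F = 0, G = 1, L = -1, M = 0, N = 0, assemble
  H = (EN − 2FM + GL) / (2(EG − F²)) = -1/2.
At (u, v) = (-5*pi/6, 3): H = -1/2.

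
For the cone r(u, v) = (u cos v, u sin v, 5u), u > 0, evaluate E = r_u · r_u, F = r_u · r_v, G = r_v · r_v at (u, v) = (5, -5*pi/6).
E = 26;  F = 0;  G = 25

Partials: r_u = (cos(v), sin(v), 5), r_v = (-u*sin(v), u*cos(v), 0). As functions of (u, v):
  E = r_u · r_u = 26,
  F = r_u · r_v = 0,
  G = r_v · r_v = u^2.
Evaluating at (u, v) = (5, -5*pi/6): E = 26, F = 0, G = 25.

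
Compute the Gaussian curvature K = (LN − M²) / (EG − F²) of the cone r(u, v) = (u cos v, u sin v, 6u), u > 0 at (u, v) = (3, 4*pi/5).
K = 0

Coefficients of the first fundamental form: E = 37, F = 0, G = u^2.
Coefficients of the second fundamental form: L = 0, M = 0, N = 6*sqrt(37)*u^2/(37*Abs(u)).
Assemble K = (LN − M²)/(EG − F²) = 0. At (u, v) = (3, 4*pi/5): K = 0.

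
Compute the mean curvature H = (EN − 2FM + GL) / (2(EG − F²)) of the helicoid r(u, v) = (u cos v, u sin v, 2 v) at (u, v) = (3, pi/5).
H = 0

With E = 1, F = 0, G = u^2 + 4, L = 0, M = -2/sqrt(u^2 + 4), N = 0, assemble
  H = (EN − 2FM + GL) / (2(EG − F²)) = 0.
At (u, v) = (3, pi/5): H = 0.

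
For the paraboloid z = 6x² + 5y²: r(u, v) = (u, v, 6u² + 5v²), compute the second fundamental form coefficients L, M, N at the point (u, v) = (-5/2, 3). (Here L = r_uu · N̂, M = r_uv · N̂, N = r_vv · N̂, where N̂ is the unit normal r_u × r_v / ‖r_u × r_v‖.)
L = 12*sqrt(1801)/1801;  M = 0;  N = 10*sqrt(1801)/1801

Compute the unit normal N̂(u, v) = (-12*u/sqrt(144*u^2 + 100*v^2 + 1), -10*v/sqrt(144*u^2 + 100*v^2 + 1), 1/sqrt(144*u^2 + 100*v^2 + 1)), and the second partials r_uu, r_uv, r_vv. Take dot products:
  L(u, v) = r_uu · N̂ = 12/sqrt(144*u^2 + 100*v^2 + 1),
  M(u, v) = r_uv · N̂ = 0,
  N(u, v) = r_vv · N̂ = 10/sqrt(144*u^2 + 100*v^2 + 1).
Evaluating at (u, v) = (-5/2, 3):
  L = 12*sqrt(1801)/1801, M = 0, N = 10*sqrt(1801)/1801.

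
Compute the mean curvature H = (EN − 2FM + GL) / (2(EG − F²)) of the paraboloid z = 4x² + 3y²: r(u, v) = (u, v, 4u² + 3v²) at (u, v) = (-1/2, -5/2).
H = 955*sqrt(2)/5324

With E = 64*u^2 + 1, F = 48*u*v, G = 36*v^2 + 1, L = 8/sqrt(64*u^2 + 36*v^2 + 1), M = 0, N = 6/sqrt(64*u^2 + 36*v^2 + 1), assemble
  H = (EN − 2FM + GL) / (2(EG − F²)) = (192*u^2 + 144*v^2 + 7)/(64*u^2 + 36*v^2 + 1)^(3/2).
At (u, v) = (-1/2, -5/2): H = 955*sqrt(2)/5324.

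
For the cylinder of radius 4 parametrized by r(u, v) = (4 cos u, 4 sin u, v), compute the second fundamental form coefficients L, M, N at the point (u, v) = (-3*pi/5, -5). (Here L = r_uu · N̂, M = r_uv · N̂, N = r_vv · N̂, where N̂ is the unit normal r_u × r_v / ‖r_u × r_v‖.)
L = -4;  M = 0;  N = 0

Compute the unit normal N̂(u, v) = (cos(u), sin(u), 0), and the second partials r_uu, r_uv, r_vv. Take dot products:
  L(u, v) = r_uu · N̂ = -4,
  M(u, v) = r_uv · N̂ = 0,
  N(u, v) = r_vv · N̂ = 0.
Evaluating at (u, v) = (-3*pi/5, -5):
  L = -4, M = 0, N = 0.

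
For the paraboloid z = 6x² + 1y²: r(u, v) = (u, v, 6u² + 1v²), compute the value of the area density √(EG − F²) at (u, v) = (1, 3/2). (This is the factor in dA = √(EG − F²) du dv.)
√(EG − F²)|_{(1, 3/2)} = sqrt(154)

E = 144*u^2 + 1, F = 24*u*v, G = 4*v^2 + 1, so EG − F² = 144*u^2 + 4*v^2 + 1. Taking the positive square root: √(EG − F²) = sqrt(144*u^2 + 4*v^2 + 1). At (u, v) = (1, 3/2): sqrt(154).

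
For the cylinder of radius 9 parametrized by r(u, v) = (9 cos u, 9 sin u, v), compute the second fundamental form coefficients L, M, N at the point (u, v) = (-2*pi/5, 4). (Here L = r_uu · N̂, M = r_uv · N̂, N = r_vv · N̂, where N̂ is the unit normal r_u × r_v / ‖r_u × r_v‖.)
L = -9;  M = 0;  N = 0

Compute the unit normal N̂(u, v) = (cos(u), sin(u), 0), and the second partials r_uu, r_uv, r_vv. Take dot products:
  L(u, v) = r_uu · N̂ = -9,
  M(u, v) = r_uv · N̂ = 0,
  N(u, v) = r_vv · N̂ = 0.
Evaluating at (u, v) = (-2*pi/5, 4):
  L = -9, M = 0, N = 0.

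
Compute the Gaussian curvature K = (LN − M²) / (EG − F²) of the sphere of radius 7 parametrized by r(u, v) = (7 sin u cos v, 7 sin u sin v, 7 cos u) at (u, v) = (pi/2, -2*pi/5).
K = 1/49

Coefficients of the first fundamental form: E = 49, F = 0, G = 49*sin(u)^2.
Coefficients of the second fundamental form: L = -7*sin(u)/Abs(sin(u)), M = 0, N = -7*sin(u)^3/Abs(sin(u)).
Assemble K = (LN − M²)/(EG − F²) = 1/49. At (u, v) = (pi/2, -2*pi/5): K = 1/49.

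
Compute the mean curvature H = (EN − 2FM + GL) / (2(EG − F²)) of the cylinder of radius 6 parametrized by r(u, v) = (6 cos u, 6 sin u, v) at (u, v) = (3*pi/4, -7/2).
H = -1/12

With E = 36, F = 0, G = 1, L = -6, M = 0, N = 0, assemble
  H = (EN − 2FM + GL) / (2(EG − F²)) = -1/12.
At (u, v) = (3*pi/4, -7/2): H = -1/12.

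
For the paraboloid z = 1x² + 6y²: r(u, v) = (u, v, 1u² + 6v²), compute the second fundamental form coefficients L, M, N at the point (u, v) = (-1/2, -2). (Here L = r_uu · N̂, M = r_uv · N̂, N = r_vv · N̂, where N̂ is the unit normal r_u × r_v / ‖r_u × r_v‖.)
L = sqrt(2)/17;  M = 0;  N = 6*sqrt(2)/17

Compute the unit normal N̂(u, v) = (-2*u/sqrt(4*u^2 + 144*v^2 + 1), -12*v/sqrt(4*u^2 + 144*v^2 + 1), 1/sqrt(4*u^2 + 144*v^2 + 1)), and the second partials r_uu, r_uv, r_vv. Take dot products:
  L(u, v) = r_uu · N̂ = 2/sqrt(4*u^2 + 144*v^2 + 1),
  M(u, v) = r_uv · N̂ = 0,
  N(u, v) = r_vv · N̂ = 12/sqrt(4*u^2 + 144*v^2 + 1).
Evaluating at (u, v) = (-1/2, -2):
  L = sqrt(2)/17, M = 0, N = 6*sqrt(2)/17.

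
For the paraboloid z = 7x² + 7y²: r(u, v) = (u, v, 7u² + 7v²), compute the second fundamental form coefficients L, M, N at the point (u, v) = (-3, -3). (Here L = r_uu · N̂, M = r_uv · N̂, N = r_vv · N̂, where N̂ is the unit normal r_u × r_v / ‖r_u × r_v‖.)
L = 14*sqrt(3529)/3529;  M = 0;  N = 14*sqrt(3529)/3529

Compute the unit normal N̂(u, v) = (-14*u/sqrt(196*u^2 + 196*v^2 + 1), -14*v/sqrt(196*u^2 + 196*v^2 + 1), 1/sqrt(196*u^2 + 196*v^2 + 1)), and the second partials r_uu, r_uv, r_vv. Take dot products:
  L(u, v) = r_uu · N̂ = 14/sqrt(196*u^2 + 196*v^2 + 1),
  M(u, v) = r_uv · N̂ = 0,
  N(u, v) = r_vv · N̂ = 14/sqrt(196*u^2 + 196*v^2 + 1).
Evaluating at (u, v) = (-3, -3):
  L = 14*sqrt(3529)/3529, M = 0, N = 14*sqrt(3529)/3529.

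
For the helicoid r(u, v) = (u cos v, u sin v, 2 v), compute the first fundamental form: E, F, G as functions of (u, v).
E = 1;  F = 0;  G = u^2 + 4

Compute partials: r_u = (cos(v), sin(v), 0), r_v = (-u*sin(v), u*cos(v), 2). Then
  E = r_u · r_u = 1,
  F = r_u · r_v = 0,
  G = r_v · r_v = u^2 + 4.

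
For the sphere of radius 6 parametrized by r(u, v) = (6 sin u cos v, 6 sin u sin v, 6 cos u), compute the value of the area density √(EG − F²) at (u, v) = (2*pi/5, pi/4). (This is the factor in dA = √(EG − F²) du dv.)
√(EG − F²)|_{(2*pi/5, pi/4)} = 9*sqrt(2*sqrt(5) + 10)

E = 36, F = 0, G = 36*sin(u)^2, so EG − F² = 1296*sin(u)^2. Taking the positive square root: √(EG − F²) = 36*Abs(sin(u)). At (u, v) = (2*pi/5, pi/4): 9*sqrt(2*sqrt(5) + 10).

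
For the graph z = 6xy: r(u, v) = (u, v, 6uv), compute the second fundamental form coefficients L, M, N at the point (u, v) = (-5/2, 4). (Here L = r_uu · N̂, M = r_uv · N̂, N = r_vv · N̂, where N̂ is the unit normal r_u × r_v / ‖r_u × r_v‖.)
L = 0;  M = 3*sqrt(802)/401;  N = 0

Compute the unit normal N̂(u, v) = (-6*v/sqrt(36*u^2 + 36*v^2 + 1), -6*u/sqrt(36*u^2 + 36*v^2 + 1), 1/sqrt(36*u^2 + 36*v^2 + 1)), and the second partials r_uu, r_uv, r_vv. Take dot products:
  L(u, v) = r_uu · N̂ = 0,
  M(u, v) = r_uv · N̂ = 6/sqrt(36*u^2 + 36*v^2 + 1),
  N(u, v) = r_vv · N̂ = 0.
Evaluating at (u, v) = (-5/2, 4):
  L = 0, M = 3*sqrt(802)/401, N = 0.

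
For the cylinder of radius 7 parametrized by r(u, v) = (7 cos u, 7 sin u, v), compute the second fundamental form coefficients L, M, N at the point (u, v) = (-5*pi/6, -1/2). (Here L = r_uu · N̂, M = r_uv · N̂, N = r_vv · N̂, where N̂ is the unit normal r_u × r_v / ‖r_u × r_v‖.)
L = -7;  M = 0;  N = 0

Compute the unit normal N̂(u, v) = (cos(u), sin(u), 0), and the second partials r_uu, r_uv, r_vv. Take dot products:
  L(u, v) = r_uu · N̂ = -7,
  M(u, v) = r_uv · N̂ = 0,
  N(u, v) = r_vv · N̂ = 0.
Evaluating at (u, v) = (-5*pi/6, -1/2):
  L = -7, M = 0, N = 0.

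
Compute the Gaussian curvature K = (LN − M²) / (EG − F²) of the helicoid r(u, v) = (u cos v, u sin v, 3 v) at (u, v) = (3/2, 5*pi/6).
K = -16/225

Coefficients of the first fundamental form: E = 1, F = 0, G = u^2 + 9.
Coefficients of the second fundamental form: L = 0, M = -3/sqrt(u^2 + 9), N = 0.
Assemble K = (LN − M²)/(EG − F²) = -9/(u^2 + 9)^2. At (u, v) = (3/2, 5*pi/6): K = -16/225.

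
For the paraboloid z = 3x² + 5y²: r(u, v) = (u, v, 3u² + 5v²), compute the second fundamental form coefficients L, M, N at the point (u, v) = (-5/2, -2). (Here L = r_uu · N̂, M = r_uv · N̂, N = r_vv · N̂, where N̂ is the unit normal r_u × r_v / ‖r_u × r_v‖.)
L = 3*sqrt(626)/313;  M = 0;  N = 5*sqrt(626)/313

Compute the unit normal N̂(u, v) = (-6*u/sqrt(36*u^2 + 100*v^2 + 1), -10*v/sqrt(36*u^2 + 100*v^2 + 1), 1/sqrt(36*u^2 + 100*v^2 + 1)), and the second partials r_uu, r_uv, r_vv. Take dot products:
  L(u, v) = r_uu · N̂ = 6/sqrt(36*u^2 + 100*v^2 + 1),
  M(u, v) = r_uv · N̂ = 0,
  N(u, v) = r_vv · N̂ = 10/sqrt(36*u^2 + 100*v^2 + 1).
Evaluating at (u, v) = (-5/2, -2):
  L = 3*sqrt(626)/313, M = 0, N = 5*sqrt(626)/313.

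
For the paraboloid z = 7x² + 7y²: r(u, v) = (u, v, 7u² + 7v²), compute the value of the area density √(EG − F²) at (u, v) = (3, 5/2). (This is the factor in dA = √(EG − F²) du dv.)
√(EG − F²)|_{(3, 5/2)} = sqrt(2990)

E = 196*u^2 + 1, F = 196*u*v, G = 196*v^2 + 1, so EG − F² = 196*u^2 + 196*v^2 + 1. Taking the positive square root: √(EG − F²) = sqrt(196*u^2 + 196*v^2 + 1). At (u, v) = (3, 5/2): sqrt(2990).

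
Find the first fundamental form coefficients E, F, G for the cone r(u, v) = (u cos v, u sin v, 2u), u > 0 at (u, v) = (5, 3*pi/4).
E = 5;  F = 0;  G = 25

Partials: r_u = (cos(v), sin(v), 2), r_v = (-u*sin(v), u*cos(v), 0). As functions of (u, v):
  E = r_u · r_u = 5,
  F = r_u · r_v = 0,
  G = r_v · r_v = u^2.
Evaluating at (u, v) = (5, 3*pi/4): E = 5, F = 0, G = 25.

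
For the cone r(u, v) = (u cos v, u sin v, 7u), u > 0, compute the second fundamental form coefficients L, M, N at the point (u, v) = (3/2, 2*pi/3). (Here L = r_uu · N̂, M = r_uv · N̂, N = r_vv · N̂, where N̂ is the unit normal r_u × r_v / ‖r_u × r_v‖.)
L = 0;  M = 0;  N = 21*sqrt(2)/20

Compute the unit normal N̂(u, v) = (-7*sqrt(2)*u*cos(v)/(10*Abs(u)), -7*sqrt(2)*u*sin(v)/(10*Abs(u)), sqrt(2)*u/(10*Abs(u))), and the second partials r_uu, r_uv, r_vv. Take dot products:
  L(u, v) = r_uu · N̂ = 0,
  M(u, v) = r_uv · N̂ = 0,
  N(u, v) = r_vv · N̂ = 7*sqrt(2)*u^2/(10*Abs(u)).
Evaluating at (u, v) = (3/2, 2*pi/3):
  L = 0, M = 0, N = 21*sqrt(2)/20.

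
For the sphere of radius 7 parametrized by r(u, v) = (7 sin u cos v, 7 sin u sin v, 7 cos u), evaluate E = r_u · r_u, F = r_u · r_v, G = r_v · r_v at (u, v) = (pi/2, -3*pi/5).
E = 49;  F = 0;  G = 49

Partials: r_u = (7*cos(u)*cos(v), 7*sin(v)*cos(u), -7*sin(u)), r_v = (-7*sin(u)*sin(v), 7*sin(u)*cos(v), 0). As functions of (u, v):
  E = r_u · r_u = 49,
  F = r_u · r_v = 0,
  G = r_v · r_v = 49*sin(u)^2.
Evaluating at (u, v) = (pi/2, -3*pi/5): E = 49, F = 0, G = 49.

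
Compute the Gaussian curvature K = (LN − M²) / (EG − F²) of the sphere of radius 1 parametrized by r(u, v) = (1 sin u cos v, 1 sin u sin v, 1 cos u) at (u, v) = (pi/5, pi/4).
K = 1

Coefficients of the first fundamental form: E = 1, F = 0, G = sin(u)^2.
Coefficients of the second fundamental form: L = -sin(u)/Abs(sin(u)), M = 0, N = -sin(u)^3/Abs(sin(u)).
Assemble K = (LN − M²)/(EG − F²) = 1. At (u, v) = (pi/5, pi/4): K = 1.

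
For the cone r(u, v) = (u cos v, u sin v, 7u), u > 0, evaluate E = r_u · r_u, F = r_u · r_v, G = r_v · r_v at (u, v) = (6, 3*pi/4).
E = 50;  F = 0;  G = 36

Partials: r_u = (cos(v), sin(v), 7), r_v = (-u*sin(v), u*cos(v), 0). As functions of (u, v):
  E = r_u · r_u = 50,
  F = r_u · r_v = 0,
  G = r_v · r_v = u^2.
Evaluating at (u, v) = (6, 3*pi/4): E = 50, F = 0, G = 36.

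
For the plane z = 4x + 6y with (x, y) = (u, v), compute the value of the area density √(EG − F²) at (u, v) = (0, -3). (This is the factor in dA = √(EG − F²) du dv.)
√(EG − F²)|_{(0, -3)} = sqrt(53)

E = 17, F = 24, G = 37, so EG − F² = 53. Taking the positive square root: √(EG − F²) = sqrt(53). At (u, v) = (0, -3): sqrt(53).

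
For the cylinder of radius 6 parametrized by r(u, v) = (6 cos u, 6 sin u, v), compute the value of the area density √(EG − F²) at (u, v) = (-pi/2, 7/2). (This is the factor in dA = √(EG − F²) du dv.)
√(EG − F²)|_{(-pi/2, 7/2)} = 6

E = 36, F = 0, G = 1, so EG − F² = 36. Taking the positive square root: √(EG − F²) = 6. At (u, v) = (-pi/2, 7/2): 6.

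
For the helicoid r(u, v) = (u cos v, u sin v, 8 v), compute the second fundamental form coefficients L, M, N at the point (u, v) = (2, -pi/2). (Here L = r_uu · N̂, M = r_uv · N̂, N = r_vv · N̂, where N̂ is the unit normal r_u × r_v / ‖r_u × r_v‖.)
L = 0;  M = -4*sqrt(17)/17;  N = 0

Compute the unit normal N̂(u, v) = (8*sin(v)/sqrt(u^2 + 64), -8*cos(v)/sqrt(u^2 + 64), u/sqrt(u^2 + 64)), and the second partials r_uu, r_uv, r_vv. Take dot products:
  L(u, v) = r_uu · N̂ = 0,
  M(u, v) = r_uv · N̂ = -8/sqrt(u^2 + 64),
  N(u, v) = r_vv · N̂ = 0.
Evaluating at (u, v) = (2, -pi/2):
  L = 0, M = -4*sqrt(17)/17, N = 0.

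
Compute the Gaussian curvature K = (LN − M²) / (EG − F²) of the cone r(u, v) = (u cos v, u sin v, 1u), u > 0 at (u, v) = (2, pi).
K = 0

Coefficients of the first fundamental form: E = 2, F = 0, G = u^2.
Coefficients of the second fundamental form: L = 0, M = 0, N = sqrt(2)*u^2/(2*Abs(u)).
Assemble K = (LN − M²)/(EG − F²) = 0. At (u, v) = (2, pi): K = 0.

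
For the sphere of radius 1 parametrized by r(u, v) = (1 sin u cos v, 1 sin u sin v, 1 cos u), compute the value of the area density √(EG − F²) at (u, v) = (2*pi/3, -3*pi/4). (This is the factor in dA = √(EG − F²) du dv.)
√(EG − F²)|_{(2*pi/3, -3*pi/4)} = sqrt(3)/2

E = 1, F = 0, G = sin(u)^2, so EG − F² = sin(u)^2. Taking the positive square root: √(EG − F²) = Abs(sin(u)). At (u, v) = (2*pi/3, -3*pi/4): sqrt(3)/2.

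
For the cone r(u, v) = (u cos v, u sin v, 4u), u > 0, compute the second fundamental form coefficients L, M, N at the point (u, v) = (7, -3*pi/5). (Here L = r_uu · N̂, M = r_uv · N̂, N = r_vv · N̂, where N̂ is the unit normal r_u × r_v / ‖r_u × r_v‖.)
L = 0;  M = 0;  N = 28*sqrt(17)/17

Compute the unit normal N̂(u, v) = (-4*sqrt(17)*u*cos(v)/(17*Abs(u)), -4*sqrt(17)*u*sin(v)/(17*Abs(u)), sqrt(17)*u/(17*Abs(u))), and the second partials r_uu, r_uv, r_vv. Take dot products:
  L(u, v) = r_uu · N̂ = 0,
  M(u, v) = r_uv · N̂ = 0,
  N(u, v) = r_vv · N̂ = 4*sqrt(17)*u^2/(17*Abs(u)).
Evaluating at (u, v) = (7, -3*pi/5):
  L = 0, M = 0, N = 28*sqrt(17)/17.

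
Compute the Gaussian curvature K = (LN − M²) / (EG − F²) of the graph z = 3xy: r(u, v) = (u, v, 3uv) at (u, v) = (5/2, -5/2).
K = -36/51529

Coefficients of the first fundamental form: E = 9*v^2 + 1, F = 9*u*v, G = 9*u^2 + 1.
Coefficients of the second fundamental form: L = 0, M = 3/sqrt(9*u^2 + 9*v^2 + 1), N = 0.
Assemble K = (LN − M²)/(EG − F²) = -9/(81*u^4 + 162*u^2*v^2 + 18*u^2 + 81*v^4 + 18*v^2 + 1). At (u, v) = (5/2, -5/2): K = -36/51529.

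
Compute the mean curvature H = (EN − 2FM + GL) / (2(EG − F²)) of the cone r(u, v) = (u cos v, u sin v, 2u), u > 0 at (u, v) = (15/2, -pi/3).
H = 2*sqrt(5)/75

With E = 5, F = 0, G = u^2, L = 0, M = 0, N = 2*sqrt(5)*u^2/(5*Abs(u)), assemble
  H = (EN − 2FM + GL) / (2(EG − F²)) = sqrt(5)/(5*Abs(u)).
At (u, v) = (15/2, -pi/3): H = 2*sqrt(5)/75.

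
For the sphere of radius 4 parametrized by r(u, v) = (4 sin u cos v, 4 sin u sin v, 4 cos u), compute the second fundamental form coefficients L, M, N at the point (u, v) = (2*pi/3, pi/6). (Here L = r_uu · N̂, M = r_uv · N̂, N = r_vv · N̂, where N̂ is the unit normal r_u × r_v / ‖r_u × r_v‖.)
L = -4;  M = 0;  N = -3

Compute the unit normal N̂(u, v) = (sin(u)^2*cos(v)/Abs(sin(u)), sin(u)^2*sin(v)/Abs(sin(u)), sin(2*u)/(2*Abs(sin(u)))), and the second partials r_uu, r_uv, r_vv. Take dot products:
  L(u, v) = r_uu · N̂ = -4*sin(u)/Abs(sin(u)),
  M(u, v) = r_uv · N̂ = 0,
  N(u, v) = r_vv · N̂ = -4*sin(u)^3/Abs(sin(u)).
Evaluating at (u, v) = (2*pi/3, pi/6):
  L = -4, M = 0, N = -3.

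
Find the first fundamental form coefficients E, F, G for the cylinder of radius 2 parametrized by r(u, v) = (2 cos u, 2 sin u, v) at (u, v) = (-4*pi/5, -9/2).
E = 4;  F = 0;  G = 1

Partials: r_u = (-2*sin(u), 2*cos(u), 0), r_v = (0, 0, 1). As functions of (u, v):
  E = r_u · r_u = 4,
  F = r_u · r_v = 0,
  G = r_v · r_v = 1.
Evaluating at (u, v) = (-4*pi/5, -9/2): E = 4, F = 0, G = 1.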